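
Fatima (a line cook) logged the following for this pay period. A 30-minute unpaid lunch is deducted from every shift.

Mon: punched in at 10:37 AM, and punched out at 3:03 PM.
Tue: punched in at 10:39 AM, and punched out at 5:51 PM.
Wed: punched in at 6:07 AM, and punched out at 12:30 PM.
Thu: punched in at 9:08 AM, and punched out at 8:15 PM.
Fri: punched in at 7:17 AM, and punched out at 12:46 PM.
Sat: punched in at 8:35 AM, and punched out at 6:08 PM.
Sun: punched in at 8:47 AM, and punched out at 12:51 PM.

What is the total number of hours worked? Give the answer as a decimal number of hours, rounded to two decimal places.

44.73 hours

Mon: 10:37 AM–3:03 PM = 4 h 26 min; less 30 min break → 3 h 56 min
Tue: 10:39 AM–5:51 PM = 7 h 12 min; less 30 min break → 6 h 42 min
Wed: 6:07 AM–12:30 PM = 6 h 23 min; less 30 min break → 5 h 53 min
Thu: 9:08 AM–8:15 PM = 11 h 7 min; less 30 min break → 10 h 37 min
Fri: 7:17 AM–12:46 PM = 5 h 29 min; less 30 min break → 4 h 59 min
Sat: 8:35 AM–6:08 PM = 9 h 33 min; less 30 min break → 9 h 3 min
Sun: 8:47 AM–12:51 PM = 4 h 4 min; less 30 min break → 3 h 34 min
Total: 3 h 56 min + 6 h 42 min + 5 h 53 min + 10 h 37 min + 4 h 59 min + 9 h 3 min + 3 h 34 min = 44 h 44 min.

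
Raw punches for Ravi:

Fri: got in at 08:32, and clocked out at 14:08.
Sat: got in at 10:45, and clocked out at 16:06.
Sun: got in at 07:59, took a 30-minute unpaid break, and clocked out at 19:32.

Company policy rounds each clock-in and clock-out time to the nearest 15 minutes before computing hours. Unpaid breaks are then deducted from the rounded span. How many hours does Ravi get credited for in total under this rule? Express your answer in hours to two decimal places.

Fri: in 08:32→08:30, out 14:08→14:15; 5 h 45 min
Sat: in 10:45→10:45, out 16:06→16:00; 5 h 15 min
Sun: in 07:59→08:00, out 19:32→19:30; 11 h 30 min − 30 min = 11 h 0 min
Total credited: 22 h 0 min.

22.00 hours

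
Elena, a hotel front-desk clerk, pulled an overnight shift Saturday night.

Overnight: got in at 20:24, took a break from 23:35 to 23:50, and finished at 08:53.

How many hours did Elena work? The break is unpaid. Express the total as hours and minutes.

Overnight: 20:24 → midnight = 3 h 36 min; midnight → 08:53 = 8 h 53 min; span 12 h 29 min; less 15 min break → 12 h 14 min

12 h 14 min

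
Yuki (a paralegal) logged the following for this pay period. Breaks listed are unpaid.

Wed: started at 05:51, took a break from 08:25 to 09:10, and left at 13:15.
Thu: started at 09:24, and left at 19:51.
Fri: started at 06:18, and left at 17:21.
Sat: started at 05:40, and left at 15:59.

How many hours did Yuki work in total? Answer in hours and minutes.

38 h 28 min

Wed: 05:51–13:15 = 7 h 24 min; less 45 min break → 6 h 39 min
Thu: 09:24–19:51 = 10 h 27 min
Fri: 06:18–17:21 = 11 h 3 min
Sat: 05:40–15:59 = 10 h 19 min
Total: 6 h 39 min + 10 h 27 min + 11 h 3 min + 10 h 19 min = 38 h 28 min.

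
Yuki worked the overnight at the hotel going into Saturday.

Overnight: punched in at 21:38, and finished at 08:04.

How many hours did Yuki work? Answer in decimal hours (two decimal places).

10.43 hours

Overnight: 21:38 → midnight = 2 h 22 min; midnight → 08:04 = 8 h 4 min; span 10 h 26 min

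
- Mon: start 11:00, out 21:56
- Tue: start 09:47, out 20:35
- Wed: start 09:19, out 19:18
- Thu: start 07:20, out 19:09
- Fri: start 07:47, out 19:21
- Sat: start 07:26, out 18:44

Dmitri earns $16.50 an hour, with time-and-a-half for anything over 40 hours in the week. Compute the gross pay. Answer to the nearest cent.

$1313.40

Mon: 11:00–21:56 = 10 h 56 min
Tue: 09:47–20:35 = 10 h 48 min
Wed: 09:19–19:18 = 9 h 59 min
Thu: 07:20–19:09 = 11 h 49 min
Fri: 07:47–19:21 = 11 h 34 min
Sat: 07:26–18:44 = 11 h 18 min
Total worked: 66 h 24 min = 3984 min.
Regular 40 h 0 min = 2400 min at $16.50/h; overtime 26 h 24 min = 1584 min at $24.75/h.
Pay = (2400 × $16.50 + 1584 × $24.75) ÷ 60 = $1313.40.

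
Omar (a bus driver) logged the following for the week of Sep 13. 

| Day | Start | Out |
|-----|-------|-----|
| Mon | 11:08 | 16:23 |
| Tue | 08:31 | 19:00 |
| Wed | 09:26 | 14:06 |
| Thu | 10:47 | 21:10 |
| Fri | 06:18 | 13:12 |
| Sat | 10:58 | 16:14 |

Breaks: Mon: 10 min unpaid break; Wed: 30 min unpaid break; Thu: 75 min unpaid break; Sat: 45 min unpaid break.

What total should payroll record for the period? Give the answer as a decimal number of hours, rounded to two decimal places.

40.28 hours

Mon: 11:08–16:23 = 5 h 15 min; less 10 min break → 5 h 5 min
Tue: 08:31–19:00 = 10 h 29 min
Wed: 09:26–14:06 = 4 h 40 min; less 30 min break → 4 h 10 min
Thu: 10:47–21:10 = 10 h 23 min; less 75 min break → 9 h 8 min
Fri: 06:18–13:12 = 6 h 54 min
Sat: 10:58–16:14 = 5 h 16 min; less 45 min break → 4 h 31 min
Total: 5 h 5 min + 10 h 29 min + 4 h 10 min + 9 h 8 min + 6 h 54 min + 4 h 31 min = 40 h 17 min.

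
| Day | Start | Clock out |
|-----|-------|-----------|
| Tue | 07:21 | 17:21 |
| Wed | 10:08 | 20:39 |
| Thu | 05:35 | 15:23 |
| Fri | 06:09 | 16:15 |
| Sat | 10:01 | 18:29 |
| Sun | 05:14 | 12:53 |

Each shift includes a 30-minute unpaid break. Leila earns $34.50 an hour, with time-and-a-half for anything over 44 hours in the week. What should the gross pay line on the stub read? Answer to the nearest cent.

Tue: 07:21–17:21 = 10 h 0 min; less 30 min break → 9 h 30 min
Wed: 10:08–20:39 = 10 h 31 min; less 30 min break → 10 h 1 min
Thu: 05:35–15:23 = 9 h 48 min; less 30 min break → 9 h 18 min
Fri: 06:09–16:15 = 10 h 6 min; less 30 min break → 9 h 36 min
Sat: 10:01–18:29 = 8 h 28 min; less 30 min break → 7 h 58 min
Sun: 05:14–12:53 = 7 h 39 min; less 30 min break → 7 h 9 min
Total worked: 53 h 32 min = 3212 min.
Regular 44 h 0 min = 2640 min at $34.50/h; overtime 9 h 32 min = 572 min at $51.75/h.
Pay = (2640 × $34.50 + 572 × $51.75) ÷ 60 = $2011.35.

$2011.35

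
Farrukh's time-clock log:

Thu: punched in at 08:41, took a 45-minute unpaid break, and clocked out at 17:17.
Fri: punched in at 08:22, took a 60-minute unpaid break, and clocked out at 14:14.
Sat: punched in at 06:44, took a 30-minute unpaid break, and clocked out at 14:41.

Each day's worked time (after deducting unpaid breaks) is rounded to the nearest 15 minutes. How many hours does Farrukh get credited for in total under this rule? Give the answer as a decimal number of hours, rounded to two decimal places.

20.00 hours

Thu: 08:41–17:17 = 8 h 36 min − 45 min = 7 h 51 min → rounds to 7 h 45 min
Fri: 08:22–14:14 = 5 h 52 min − 60 min = 4 h 52 min → rounds to 4 h 45 min
Sat: 06:44–14:41 = 7 h 57 min − 30 min = 7 h 27 min → rounds to 7 h 30 min
Total credited: 20 h 0 min.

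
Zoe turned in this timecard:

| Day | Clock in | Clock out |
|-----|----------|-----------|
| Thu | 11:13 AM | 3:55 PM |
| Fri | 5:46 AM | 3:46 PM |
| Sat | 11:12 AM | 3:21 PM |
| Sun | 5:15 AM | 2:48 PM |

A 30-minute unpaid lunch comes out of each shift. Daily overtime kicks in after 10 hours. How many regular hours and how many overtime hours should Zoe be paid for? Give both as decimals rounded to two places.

Regular 26.40 hours, overtime 0.00 hours

Thu: 11:13 AM–3:55 PM = 4 h 42 min; less 30 min break → 4 h 12 min
Fri: 5:46 AM–3:46 PM = 10 h 0 min; less 30 min break → 9 h 30 min
Sat: 11:12 AM–3:21 PM = 4 h 9 min; less 30 min break → 3 h 39 min
Sun: 5:15 AM–2:48 PM = 9 h 33 min; less 30 min break → 9 h 3 min
Thu reg 4 h 12 min / OT 0 h 0 min; Fri reg 9 h 30 min / OT 0 h 0 min; Sat reg 3 h 39 min / OT 0 h 0 min; Sun reg 9 h 3 min / OT 0 h 0 min.
Totals: regular 26 h 24 min, overtime 0 h 0 min.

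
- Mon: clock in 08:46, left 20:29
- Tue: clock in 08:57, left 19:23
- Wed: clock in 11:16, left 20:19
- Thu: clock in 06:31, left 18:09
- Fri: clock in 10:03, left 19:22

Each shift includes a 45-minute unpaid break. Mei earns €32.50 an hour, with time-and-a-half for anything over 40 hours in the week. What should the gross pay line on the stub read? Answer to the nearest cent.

Mon: 08:46–20:29 = 11 h 43 min; less 45 min break → 10 h 58 min
Tue: 08:57–19:23 = 10 h 26 min; less 45 min break → 9 h 41 min
Wed: 11:16–20:19 = 9 h 3 min; less 45 min break → 8 h 18 min
Thu: 06:31–18:09 = 11 h 38 min; less 45 min break → 10 h 53 min
Fri: 10:03–19:22 = 9 h 19 min; less 45 min break → 8 h 34 min
Total worked: 48 h 24 min = 2904 min.
Regular 40 h 0 min = 2400 min at €32.50/h; overtime 8 h 24 min = 504 min at €48.75/h.
Pay = (2400 × €32.50 + 504 × €48.75) ÷ 60 = €1709.50.

€1709.50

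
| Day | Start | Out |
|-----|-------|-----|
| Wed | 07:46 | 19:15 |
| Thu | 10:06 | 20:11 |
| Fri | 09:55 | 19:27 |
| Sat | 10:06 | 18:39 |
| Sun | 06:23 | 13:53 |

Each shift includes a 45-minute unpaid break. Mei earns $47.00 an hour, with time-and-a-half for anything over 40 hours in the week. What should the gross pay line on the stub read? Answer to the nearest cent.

Wed: 07:46–19:15 = 11 h 29 min; less 45 min break → 10 h 44 min
Thu: 10:06–20:11 = 10 h 5 min; less 45 min break → 9 h 20 min
Fri: 09:55–19:27 = 9 h 32 min; less 45 min break → 8 h 47 min
Sat: 10:06–18:39 = 8 h 33 min; less 45 min break → 7 h 48 min
Sun: 06:23–13:53 = 7 h 30 min; less 45 min break → 6 h 45 min
Total worked: 43 h 24 min = 2604 min.
Regular 40 h 0 min = 2400 min at $47.00/h; overtime 3 h 24 min = 204 min at $70.50/h.
Pay = (2400 × $47.00 + 204 × $70.50) ÷ 60 = $2119.70.

$2119.70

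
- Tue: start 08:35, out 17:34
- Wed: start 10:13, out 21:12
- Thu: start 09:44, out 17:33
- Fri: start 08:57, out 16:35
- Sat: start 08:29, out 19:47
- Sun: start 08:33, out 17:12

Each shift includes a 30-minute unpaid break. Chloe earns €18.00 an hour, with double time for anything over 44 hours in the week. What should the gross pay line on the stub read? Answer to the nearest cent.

Tue: 08:35–17:34 = 8 h 59 min; less 30 min break → 8 h 29 min
Wed: 10:13–21:12 = 10 h 59 min; less 30 min break → 10 h 29 min
Thu: 09:44–17:33 = 7 h 49 min; less 30 min break → 7 h 19 min
Fri: 08:57–16:35 = 7 h 38 min; less 30 min break → 7 h 8 min
Sat: 08:29–19:47 = 11 h 18 min; less 30 min break → 10 h 48 min
Sun: 08:33–17:12 = 8 h 39 min; less 30 min break → 8 h 9 min
Total worked: 52 h 22 min = 3142 min.
Regular 44 h 0 min = 2640 min at €18.00/h; overtime 8 h 22 min = 502 min at €36.00/h.
Pay = (2640 × €18.00 + 502 × €36.00) ÷ 60 = €1093.20.

€1093.20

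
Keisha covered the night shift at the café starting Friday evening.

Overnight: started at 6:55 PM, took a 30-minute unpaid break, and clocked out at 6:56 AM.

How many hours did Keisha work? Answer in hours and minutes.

11 h 31 min

Overnight: 6:55 PM → midnight = 5 h 5 min; midnight → 6:56 AM = 6 h 56 min; span 12 h 1 min; less 30 min break → 11 h 31 min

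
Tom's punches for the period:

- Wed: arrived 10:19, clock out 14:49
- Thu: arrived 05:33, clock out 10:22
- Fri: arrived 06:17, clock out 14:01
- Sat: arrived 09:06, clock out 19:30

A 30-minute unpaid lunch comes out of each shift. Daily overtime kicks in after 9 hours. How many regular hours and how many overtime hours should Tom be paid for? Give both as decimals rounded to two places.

Wed: 10:19–14:49 = 4 h 30 min; less 30 min break → 4 h 0 min
Thu: 05:33–10:22 = 4 h 49 min; less 30 min break → 4 h 19 min
Fri: 06:17–14:01 = 7 h 44 min; less 30 min break → 7 h 14 min
Sat: 09:06–19:30 = 10 h 24 min; less 30 min break → 9 h 54 min
Wed reg 4 h 0 min / OT 0 h 0 min; Thu reg 4 h 19 min / OT 0 h 0 min; Fri reg 7 h 14 min / OT 0 h 0 min; Sat reg 9 h 0 min / OT 0 h 54 min.
Totals: regular 24 h 33 min, overtime 0 h 54 min.

Regular 24.55 hours, overtime 0.90 hours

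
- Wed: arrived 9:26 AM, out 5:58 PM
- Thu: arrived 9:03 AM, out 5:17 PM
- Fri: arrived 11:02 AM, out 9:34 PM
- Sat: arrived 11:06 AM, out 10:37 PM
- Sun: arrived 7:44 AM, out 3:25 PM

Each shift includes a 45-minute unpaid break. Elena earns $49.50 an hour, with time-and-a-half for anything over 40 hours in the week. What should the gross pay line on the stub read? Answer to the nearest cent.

$2184.19

Wed: 9:26 AM–5:58 PM = 8 h 32 min; less 45 min break → 7 h 47 min
Thu: 9:03 AM–5:17 PM = 8 h 14 min; less 45 min break → 7 h 29 min
Fri: 11:02 AM–9:34 PM = 10 h 32 min; less 45 min break → 9 h 47 min
Sat: 11:06 AM–10:37 PM = 11 h 31 min; less 45 min break → 10 h 46 min
Sun: 7:44 AM–3:25 PM = 7 h 41 min; less 45 min break → 6 h 56 min
Total worked: 42 h 45 min = 2565 min.
Regular 40 h 0 min = 2400 min at $49.50/h; overtime 2 h 45 min = 165 min at $74.25/h.
Pay = (2400 × $49.50 + 165 × $74.25) ÷ 60 = $2184.19.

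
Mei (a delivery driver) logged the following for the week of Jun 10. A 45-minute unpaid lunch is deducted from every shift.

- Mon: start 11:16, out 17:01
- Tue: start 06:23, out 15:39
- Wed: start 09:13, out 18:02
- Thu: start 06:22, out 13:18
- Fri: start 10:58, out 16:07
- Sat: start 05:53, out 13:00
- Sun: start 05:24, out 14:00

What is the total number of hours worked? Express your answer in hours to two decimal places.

Mon: 11:16–17:01 = 5 h 45 min; less 45 min break → 5 h 0 min
Tue: 06:23–15:39 = 9 h 16 min; less 45 min break → 8 h 31 min
Wed: 09:13–18:02 = 8 h 49 min; less 45 min break → 8 h 4 min
Thu: 06:22–13:18 = 6 h 56 min; less 45 min break → 6 h 11 min
Fri: 10:58–16:07 = 5 h 9 min; less 45 min break → 4 h 24 min
Sat: 05:53–13:00 = 7 h 7 min; less 45 min break → 6 h 22 min
Sun: 05:24–14:00 = 8 h 36 min; less 45 min break → 7 h 51 min
Total: 5 h 0 min + 8 h 31 min + 8 h 4 min + 6 h 11 min + 4 h 24 min + 6 h 22 min + 7 h 51 min = 46 h 23 min.

46.38 hours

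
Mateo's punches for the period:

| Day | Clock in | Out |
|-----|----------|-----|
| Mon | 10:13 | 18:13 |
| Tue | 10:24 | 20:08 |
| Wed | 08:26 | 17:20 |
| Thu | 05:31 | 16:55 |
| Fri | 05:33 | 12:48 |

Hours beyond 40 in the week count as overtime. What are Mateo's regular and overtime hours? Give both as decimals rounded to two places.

Regular 40.00 hours, overtime 5.28 hours

Mon: 10:13–18:13 = 8 h 0 min
Tue: 10:24–20:08 = 9 h 44 min
Wed: 08:26–17:20 = 8 h 54 min
Thu: 05:31–16:55 = 11 h 24 min
Fri: 05:33–12:48 = 7 h 15 min
Total worked: 45 h 17 min = 45.28 h.
Threshold 40 h → overtime 5 h 17 min, regular 40 h 0 min.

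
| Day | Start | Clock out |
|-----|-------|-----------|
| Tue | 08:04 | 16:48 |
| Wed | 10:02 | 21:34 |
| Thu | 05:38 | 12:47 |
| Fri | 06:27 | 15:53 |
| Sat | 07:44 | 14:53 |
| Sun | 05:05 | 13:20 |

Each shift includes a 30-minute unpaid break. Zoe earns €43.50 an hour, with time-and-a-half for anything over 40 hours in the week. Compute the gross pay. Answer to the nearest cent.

€2343.56

Tue: 08:04–16:48 = 8 h 44 min; less 30 min break → 8 h 14 min
Wed: 10:02–21:34 = 11 h 32 min; less 30 min break → 11 h 2 min
Thu: 05:38–12:47 = 7 h 9 min; less 30 min break → 6 h 39 min
Fri: 06:27–15:53 = 9 h 26 min; less 30 min break → 8 h 56 min
Sat: 07:44–14:53 = 7 h 9 min; less 30 min break → 6 h 39 min
Sun: 05:05–13:20 = 8 h 15 min; less 30 min break → 7 h 45 min
Total worked: 49 h 15 min = 2955 min.
Regular 40 h 0 min = 2400 min at €43.50/h; overtime 9 h 15 min = 555 min at €65.25/h.
Pay = (2400 × €43.50 + 555 × €65.25) ÷ 60 = €2343.56.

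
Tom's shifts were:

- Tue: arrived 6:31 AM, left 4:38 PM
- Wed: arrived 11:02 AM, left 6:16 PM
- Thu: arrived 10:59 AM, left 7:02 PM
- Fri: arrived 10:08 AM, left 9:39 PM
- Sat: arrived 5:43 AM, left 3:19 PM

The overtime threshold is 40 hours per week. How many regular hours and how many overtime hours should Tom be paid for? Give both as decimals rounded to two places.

Tue: 6:31 AM–4:38 PM = 10 h 7 min
Wed: 11:02 AM–6:16 PM = 7 h 14 min
Thu: 10:59 AM–7:02 PM = 8 h 3 min
Fri: 10:08 AM–9:39 PM = 11 h 31 min
Sat: 5:43 AM–3:19 PM = 9 h 36 min
Total worked: 46 h 31 min = 46.52 h.
Threshold 40 h → overtime 6 h 31 min, regular 40 h 0 min.

Regular 40.00 hours, overtime 6.52 hours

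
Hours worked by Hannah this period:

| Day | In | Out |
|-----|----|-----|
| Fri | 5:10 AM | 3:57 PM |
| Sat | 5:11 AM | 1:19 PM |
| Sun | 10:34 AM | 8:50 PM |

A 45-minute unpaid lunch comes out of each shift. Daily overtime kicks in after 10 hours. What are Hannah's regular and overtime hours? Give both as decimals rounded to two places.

Regular 26.90 hours, overtime 0.03 hours

Fri: 5:10 AM–3:57 PM = 10 h 47 min; less 45 min break → 10 h 2 min
Sat: 5:11 AM–1:19 PM = 8 h 8 min; less 45 min break → 7 h 23 min
Sun: 10:34 AM–8:50 PM = 10 h 16 min; less 45 min break → 9 h 31 min
Fri reg 10 h 0 min / OT 0 h 2 min; Sat reg 7 h 23 min / OT 0 h 0 min; Sun reg 9 h 31 min / OT 0 h 0 min.
Totals: regular 26 h 54 min, overtime 0 h 2 min.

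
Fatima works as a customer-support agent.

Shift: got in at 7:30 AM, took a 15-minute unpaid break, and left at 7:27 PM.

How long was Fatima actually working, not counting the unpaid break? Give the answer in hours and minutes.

Shift: 7:30 AM–7:27 PM = 11 h 57 min; less 15 min break → 11 h 42 min

11 h 42 min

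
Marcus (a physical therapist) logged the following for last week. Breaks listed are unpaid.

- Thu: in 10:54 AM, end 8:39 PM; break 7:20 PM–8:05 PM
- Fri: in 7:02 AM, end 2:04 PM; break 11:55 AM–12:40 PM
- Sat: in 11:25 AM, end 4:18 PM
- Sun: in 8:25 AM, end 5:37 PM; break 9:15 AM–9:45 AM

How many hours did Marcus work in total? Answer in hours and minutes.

Thu: 10:54 AM–8:39 PM = 9 h 45 min; less 45 min break → 9 h 0 min
Fri: 7:02 AM–2:04 PM = 7 h 2 min; less 45 min break → 6 h 17 min
Sat: 11:25 AM–4:18 PM = 4 h 53 min
Sun: 8:25 AM–5:37 PM = 9 h 12 min; less 30 min break → 8 h 42 min
Total: 9 h 0 min + 6 h 17 min + 4 h 53 min + 8 h 42 min = 28 h 52 min.

28 h 52 min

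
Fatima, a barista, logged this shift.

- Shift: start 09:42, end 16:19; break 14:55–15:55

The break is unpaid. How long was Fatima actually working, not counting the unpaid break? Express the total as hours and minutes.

Shift: 09:42–16:19 = 6 h 37 min; less 60 min break → 5 h 37 min

5 h 37 min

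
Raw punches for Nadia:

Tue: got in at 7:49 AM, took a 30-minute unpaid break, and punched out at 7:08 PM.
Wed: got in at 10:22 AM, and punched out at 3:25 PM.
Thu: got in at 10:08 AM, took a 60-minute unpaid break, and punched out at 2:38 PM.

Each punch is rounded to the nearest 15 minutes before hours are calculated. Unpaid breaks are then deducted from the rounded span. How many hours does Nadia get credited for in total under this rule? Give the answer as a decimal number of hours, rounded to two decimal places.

Tue: in 7:49 AM→7:45 AM, out 7:08 PM→7:15 PM; 11 h 30 min − 30 min = 11 h 0 min
Wed: in 10:22 AM→10:15 AM, out 3:25 PM→3:30 PM; 5 h 15 min
Thu: in 10:08 AM→10:15 AM, out 2:38 PM→2:45 PM; 4 h 30 min − 60 min = 3 h 30 min
Total credited: 19 h 45 min.

19.75 hours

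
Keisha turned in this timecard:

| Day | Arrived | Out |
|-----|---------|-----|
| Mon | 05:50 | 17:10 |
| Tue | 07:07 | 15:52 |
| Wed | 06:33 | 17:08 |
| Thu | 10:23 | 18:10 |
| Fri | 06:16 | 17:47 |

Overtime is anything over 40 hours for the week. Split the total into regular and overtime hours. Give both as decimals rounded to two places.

Regular 40.00 hours, overtime 9.97 hours

Mon: 05:50–17:10 = 11 h 20 min
Tue: 07:07–15:52 = 8 h 45 min
Wed: 06:33–17:08 = 10 h 35 min
Thu: 10:23–18:10 = 7 h 47 min
Fri: 06:16–17:47 = 11 h 31 min
Total worked: 49 h 58 min = 49.97 h.
Threshold 40 h → overtime 9 h 58 min, regular 40 h 0 min.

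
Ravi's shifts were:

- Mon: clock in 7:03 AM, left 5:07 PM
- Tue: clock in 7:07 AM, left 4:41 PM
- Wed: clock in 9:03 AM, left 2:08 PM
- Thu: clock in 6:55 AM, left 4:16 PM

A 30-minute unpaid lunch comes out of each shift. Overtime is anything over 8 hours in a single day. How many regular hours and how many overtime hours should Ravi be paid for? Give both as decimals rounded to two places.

Mon: 7:03 AM–5:07 PM = 10 h 4 min; less 30 min break → 9 h 34 min
Tue: 7:07 AM–4:41 PM = 9 h 34 min; less 30 min break → 9 h 4 min
Wed: 9:03 AM–2:08 PM = 5 h 5 min; less 30 min break → 4 h 35 min
Thu: 6:55 AM–4:16 PM = 9 h 21 min; less 30 min break → 8 h 51 min
Mon reg 8 h 0 min / OT 1 h 34 min; Tue reg 8 h 0 min / OT 1 h 4 min; Wed reg 4 h 35 min / OT 0 h 0 min; Thu reg 8 h 0 min / OT 0 h 51 min.
Totals: regular 28 h 35 min, overtime 3 h 29 min.

Regular 28.58 hours, overtime 3.48 hours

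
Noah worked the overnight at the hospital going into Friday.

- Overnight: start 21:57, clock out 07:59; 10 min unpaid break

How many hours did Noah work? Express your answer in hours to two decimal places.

9.87 hours

Overnight: 21:57 → midnight = 2 h 3 min; midnight → 07:59 = 7 h 59 min; span 10 h 2 min; less 10 min break → 9 h 52 min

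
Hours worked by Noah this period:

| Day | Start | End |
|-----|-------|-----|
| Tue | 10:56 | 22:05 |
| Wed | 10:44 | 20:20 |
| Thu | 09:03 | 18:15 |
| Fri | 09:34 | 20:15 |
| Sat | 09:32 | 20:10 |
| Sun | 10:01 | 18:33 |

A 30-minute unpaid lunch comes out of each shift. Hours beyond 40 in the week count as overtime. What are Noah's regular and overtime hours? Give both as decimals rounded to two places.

Regular 40.00 hours, overtime 16.80 hours

Tue: 10:56–22:05 = 11 h 9 min; less 30 min break → 10 h 39 min
Wed: 10:44–20:20 = 9 h 36 min; less 30 min break → 9 h 6 min
Thu: 09:03–18:15 = 9 h 12 min; less 30 min break → 8 h 42 min
Fri: 09:34–20:15 = 10 h 41 min; less 30 min break → 10 h 11 min
Sat: 09:32–20:10 = 10 h 38 min; less 30 min break → 10 h 8 min
Sun: 10:01–18:33 = 8 h 32 min; less 30 min break → 8 h 2 min
Total worked: 56 h 48 min = 56.80 h.
Threshold 40 h → overtime 16 h 48 min, regular 40 h 0 min.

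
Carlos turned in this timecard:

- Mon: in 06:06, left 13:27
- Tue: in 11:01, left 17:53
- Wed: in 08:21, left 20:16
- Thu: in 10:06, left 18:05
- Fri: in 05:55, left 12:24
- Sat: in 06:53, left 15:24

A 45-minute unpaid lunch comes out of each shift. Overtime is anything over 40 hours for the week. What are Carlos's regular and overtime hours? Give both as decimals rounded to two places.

Regular 40.00 hours, overtime 4.62 hours

Mon: 06:06–13:27 = 7 h 21 min; less 45 min break → 6 h 36 min
Tue: 11:01–17:53 = 6 h 52 min; less 45 min break → 6 h 7 min
Wed: 08:21–20:16 = 11 h 55 min; less 45 min break → 11 h 10 min
Thu: 10:06–18:05 = 7 h 59 min; less 45 min break → 7 h 14 min
Fri: 05:55–12:24 = 6 h 29 min; less 45 min break → 5 h 44 min
Sat: 06:53–15:24 = 8 h 31 min; less 45 min break → 7 h 46 min
Total worked: 44 h 37 min = 44.62 h.
Threshold 40 h → overtime 4 h 37 min, regular 40 h 0 min.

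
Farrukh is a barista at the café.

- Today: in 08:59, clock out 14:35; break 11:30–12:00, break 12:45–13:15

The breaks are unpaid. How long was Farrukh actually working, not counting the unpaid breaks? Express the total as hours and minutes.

Today: 08:59–14:35 = 5 h 36 min; less 60 min break → 4 h 36 min

4 h 36 min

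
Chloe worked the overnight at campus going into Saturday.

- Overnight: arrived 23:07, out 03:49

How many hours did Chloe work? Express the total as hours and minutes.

Overnight: 23:07 → midnight = 0 h 53 min; midnight → 03:49 = 3 h 49 min; span 4 h 42 min

4 h 42 min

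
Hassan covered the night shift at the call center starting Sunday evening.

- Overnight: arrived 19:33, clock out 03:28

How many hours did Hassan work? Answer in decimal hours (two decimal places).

7.92 hours

Overnight: 19:33 → midnight = 4 h 27 min; midnight → 03:28 = 3 h 28 min; span 7 h 55 min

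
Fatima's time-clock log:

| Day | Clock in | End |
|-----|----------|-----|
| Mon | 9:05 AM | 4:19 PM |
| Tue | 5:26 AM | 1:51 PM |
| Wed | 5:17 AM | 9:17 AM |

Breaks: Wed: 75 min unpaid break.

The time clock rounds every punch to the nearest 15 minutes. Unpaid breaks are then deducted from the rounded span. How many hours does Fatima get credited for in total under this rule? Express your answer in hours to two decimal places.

Mon: in 9:05 AM→9:00 AM, out 4:19 PM→4:15 PM; 7 h 15 min
Tue: in 5:26 AM→5:30 AM, out 1:51 PM→1:45 PM; 8 h 15 min
Wed: in 5:17 AM→5:15 AM, out 9:17 AM→9:15 AM; 4 h 0 min − 75 min = 2 h 45 min
Total credited: 18 h 15 min.

18.25 hours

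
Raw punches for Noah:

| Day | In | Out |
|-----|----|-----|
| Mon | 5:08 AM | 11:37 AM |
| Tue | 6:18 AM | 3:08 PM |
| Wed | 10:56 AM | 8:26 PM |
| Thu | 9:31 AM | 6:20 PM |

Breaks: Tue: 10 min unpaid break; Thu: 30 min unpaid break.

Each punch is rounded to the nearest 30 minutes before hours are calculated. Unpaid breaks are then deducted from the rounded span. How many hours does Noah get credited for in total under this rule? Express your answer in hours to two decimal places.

32.83 hours

Mon: in 5:08 AM→5:00 AM, out 11:37 AM→11:30 AM; 6 h 30 min
Tue: in 6:18 AM→6:30 AM, out 3:08 PM→3:00 PM; 8 h 30 min − 10 min = 8 h 20 min
Wed: in 10:56 AM→11:00 AM, out 8:26 PM→8:30 PM; 9 h 30 min
Thu: in 9:31 AM→9:30 AM, out 6:20 PM→6:30 PM; 9 h 0 min − 30 min = 8 h 30 min
Total credited: 32 h 50 min.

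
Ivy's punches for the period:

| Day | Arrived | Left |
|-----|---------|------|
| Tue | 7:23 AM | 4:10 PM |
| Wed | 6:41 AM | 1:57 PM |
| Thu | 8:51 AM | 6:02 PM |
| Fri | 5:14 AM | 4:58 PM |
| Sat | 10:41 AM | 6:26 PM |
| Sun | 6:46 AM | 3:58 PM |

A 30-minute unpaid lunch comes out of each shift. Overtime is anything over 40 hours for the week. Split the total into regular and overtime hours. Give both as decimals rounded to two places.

Regular 40.00 hours, overtime 10.92 hours

Tue: 7:23 AM–4:10 PM = 8 h 47 min; less 30 min break → 8 h 17 min
Wed: 6:41 AM–1:57 PM = 7 h 16 min; less 30 min break → 6 h 46 min
Thu: 8:51 AM–6:02 PM = 9 h 11 min; less 30 min break → 8 h 41 min
Fri: 5:14 AM–4:58 PM = 11 h 44 min; less 30 min break → 11 h 14 min
Sat: 10:41 AM–6:26 PM = 7 h 45 min; less 30 min break → 7 h 15 min
Sun: 6:46 AM–3:58 PM = 9 h 12 min; less 30 min break → 8 h 42 min
Total worked: 50 h 55 min = 50.92 h.
Threshold 40 h → overtime 10 h 55 min, regular 40 h 0 min.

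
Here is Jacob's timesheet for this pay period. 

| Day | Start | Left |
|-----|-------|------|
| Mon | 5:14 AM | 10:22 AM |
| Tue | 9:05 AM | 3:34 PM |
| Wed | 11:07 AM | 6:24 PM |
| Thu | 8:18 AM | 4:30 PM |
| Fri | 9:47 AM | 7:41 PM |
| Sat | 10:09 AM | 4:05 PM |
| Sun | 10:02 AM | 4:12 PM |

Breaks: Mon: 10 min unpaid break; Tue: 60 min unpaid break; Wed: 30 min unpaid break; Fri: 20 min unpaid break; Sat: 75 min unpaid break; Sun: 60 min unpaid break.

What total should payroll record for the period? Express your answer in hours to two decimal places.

Mon: 5:14 AM–10:22 AM = 5 h 8 min; less 10 min break → 4 h 58 min
Tue: 9:05 AM–3:34 PM = 6 h 29 min; less 60 min break → 5 h 29 min
Wed: 11:07 AM–6:24 PM = 7 h 17 min; less 30 min break → 6 h 47 min
Thu: 8:18 AM–4:30 PM = 8 h 12 min
Fri: 9:47 AM–7:41 PM = 9 h 54 min; less 20 min break → 9 h 34 min
Sat: 10:09 AM–4:05 PM = 5 h 56 min; less 75 min break → 4 h 41 min
Sun: 10:02 AM–4:12 PM = 6 h 10 min; less 60 min break → 5 h 10 min
Total: 4 h 58 min + 5 h 29 min + 6 h 47 min + 8 h 12 min + 9 h 34 min + 4 h 41 min + 5 h 10 min = 44 h 51 min.

44.85 hours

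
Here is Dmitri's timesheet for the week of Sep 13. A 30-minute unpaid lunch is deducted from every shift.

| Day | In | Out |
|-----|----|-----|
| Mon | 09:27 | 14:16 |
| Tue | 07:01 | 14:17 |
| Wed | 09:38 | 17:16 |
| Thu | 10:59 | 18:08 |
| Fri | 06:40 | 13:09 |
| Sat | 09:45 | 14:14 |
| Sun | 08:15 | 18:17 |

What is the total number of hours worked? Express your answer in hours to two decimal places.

44.37 hours

Mon: 09:27–14:16 = 4 h 49 min; less 30 min break → 4 h 19 min
Tue: 07:01–14:17 = 7 h 16 min; less 30 min break → 6 h 46 min
Wed: 09:38–17:16 = 7 h 38 min; less 30 min break → 7 h 8 min
Thu: 10:59–18:08 = 7 h 9 min; less 30 min break → 6 h 39 min
Fri: 06:40–13:09 = 6 h 29 min; less 30 min break → 5 h 59 min
Sat: 09:45–14:14 = 4 h 29 min; less 30 min break → 3 h 59 min
Sun: 08:15–18:17 = 10 h 2 min; less 30 min break → 9 h 32 min
Total: 4 h 19 min + 6 h 46 min + 7 h 8 min + 6 h 39 min + 5 h 59 min + 3 h 59 min + 9 h 32 min = 44 h 22 min.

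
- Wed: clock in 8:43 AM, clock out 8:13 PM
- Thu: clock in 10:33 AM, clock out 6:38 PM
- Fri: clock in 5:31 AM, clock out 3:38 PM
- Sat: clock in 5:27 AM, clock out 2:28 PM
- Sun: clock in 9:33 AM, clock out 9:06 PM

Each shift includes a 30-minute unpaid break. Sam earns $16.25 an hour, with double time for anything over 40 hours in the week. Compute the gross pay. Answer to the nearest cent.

$902.42

Wed: 8:43 AM–8:13 PM = 11 h 30 min; less 30 min break → 11 h 0 min
Thu: 10:33 AM–6:38 PM = 8 h 5 min; less 30 min break → 7 h 35 min
Fri: 5:31 AM–3:38 PM = 10 h 7 min; less 30 min break → 9 h 37 min
Sat: 5:27 AM–2:28 PM = 9 h 1 min; less 30 min break → 8 h 31 min
Sun: 9:33 AM–9:06 PM = 11 h 33 min; less 30 min break → 11 h 3 min
Total worked: 47 h 46 min = 2866 min.
Regular 40 h 0 min = 2400 min at $16.25/h; overtime 7 h 46 min = 466 min at $32.50/h.
Pay = (2400 × $16.25 + 466 × $32.50) ÷ 60 = $902.42.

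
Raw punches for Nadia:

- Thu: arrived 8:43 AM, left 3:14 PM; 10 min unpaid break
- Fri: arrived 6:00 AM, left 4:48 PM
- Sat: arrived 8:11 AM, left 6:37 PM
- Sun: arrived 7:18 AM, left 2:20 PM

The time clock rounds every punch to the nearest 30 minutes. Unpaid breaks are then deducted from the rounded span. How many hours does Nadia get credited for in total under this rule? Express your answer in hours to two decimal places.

34.83 hours

Thu: in 8:43 AM→8:30 AM, out 3:14 PM→3:00 PM; 6 h 30 min − 10 min = 6 h 20 min
Fri: in 6:00 AM→6:00 AM, out 4:48 PM→5:00 PM; 11 h 0 min
Sat: in 8:11 AM→8:00 AM, out 6:37 PM→6:30 PM; 10 h 30 min
Sun: in 7:18 AM→7:30 AM, out 2:20 PM→2:30 PM; 7 h 0 min
Total credited: 34 h 50 min.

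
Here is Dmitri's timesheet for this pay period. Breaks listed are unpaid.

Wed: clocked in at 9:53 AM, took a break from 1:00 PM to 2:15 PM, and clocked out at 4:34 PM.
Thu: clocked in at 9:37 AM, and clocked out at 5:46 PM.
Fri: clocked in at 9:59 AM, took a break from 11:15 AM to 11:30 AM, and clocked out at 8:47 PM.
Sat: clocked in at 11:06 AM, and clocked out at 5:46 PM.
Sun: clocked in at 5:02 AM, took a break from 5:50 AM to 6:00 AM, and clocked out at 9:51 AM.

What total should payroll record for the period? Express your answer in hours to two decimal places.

Wed: 9:53 AM–4:34 PM = 6 h 41 min; less 75 min break → 5 h 26 min
Thu: 9:37 AM–5:46 PM = 8 h 9 min
Fri: 9:59 AM–8:47 PM = 10 h 48 min; less 15 min break → 10 h 33 min
Sat: 11:06 AM–5:46 PM = 6 h 40 min
Sun: 5:02 AM–9:51 AM = 4 h 49 min; less 10 min break → 4 h 39 min
Total: 5 h 26 min + 8 h 9 min + 10 h 33 min + 6 h 40 min + 4 h 39 min = 35 h 27 min.

35.45 hours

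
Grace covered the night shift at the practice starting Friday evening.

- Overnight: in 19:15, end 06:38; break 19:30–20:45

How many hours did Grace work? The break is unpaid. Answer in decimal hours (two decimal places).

Overnight: 19:15 → midnight = 4 h 45 min; midnight → 06:38 = 6 h 38 min; span 11 h 23 min; less 75 min break → 10 h 8 min

10.13 hours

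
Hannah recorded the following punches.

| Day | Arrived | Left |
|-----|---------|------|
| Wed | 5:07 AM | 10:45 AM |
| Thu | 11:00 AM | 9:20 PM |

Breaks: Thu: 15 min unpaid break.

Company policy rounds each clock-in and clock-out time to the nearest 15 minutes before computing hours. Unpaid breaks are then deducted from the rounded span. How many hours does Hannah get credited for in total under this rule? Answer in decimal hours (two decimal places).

15.75 hours

Wed: in 5:07 AM→5:00 AM, out 10:45 AM→10:45 AM; 5 h 45 min
Thu: in 11:00 AM→11:00 AM, out 9:20 PM→9:15 PM; 10 h 15 min − 15 min = 10 h 0 min
Total credited: 15 h 45 min.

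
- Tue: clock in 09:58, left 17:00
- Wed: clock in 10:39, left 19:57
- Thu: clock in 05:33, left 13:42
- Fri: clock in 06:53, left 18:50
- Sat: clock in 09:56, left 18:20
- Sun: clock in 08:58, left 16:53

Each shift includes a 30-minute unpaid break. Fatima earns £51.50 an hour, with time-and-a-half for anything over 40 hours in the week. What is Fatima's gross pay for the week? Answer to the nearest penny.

£2813.19

Tue: 09:58–17:00 = 7 h 2 min; less 30 min break → 6 h 32 min
Wed: 10:39–19:57 = 9 h 18 min; less 30 min break → 8 h 48 min
Thu: 05:33–13:42 = 8 h 9 min; less 30 min break → 7 h 39 min
Fri: 06:53–18:50 = 11 h 57 min; less 30 min break → 11 h 27 min
Sat: 09:56–18:20 = 8 h 24 min; less 30 min break → 7 h 54 min
Sun: 08:58–16:53 = 7 h 55 min; less 30 min break → 7 h 25 min
Total worked: 49 h 45 min = 2985 min.
Regular 40 h 0 min = 2400 min at £51.50/h; overtime 9 h 45 min = 585 min at £77.25/h.
Pay = (2400 × £51.50 + 585 × £77.25) ÷ 60 = £2813.19.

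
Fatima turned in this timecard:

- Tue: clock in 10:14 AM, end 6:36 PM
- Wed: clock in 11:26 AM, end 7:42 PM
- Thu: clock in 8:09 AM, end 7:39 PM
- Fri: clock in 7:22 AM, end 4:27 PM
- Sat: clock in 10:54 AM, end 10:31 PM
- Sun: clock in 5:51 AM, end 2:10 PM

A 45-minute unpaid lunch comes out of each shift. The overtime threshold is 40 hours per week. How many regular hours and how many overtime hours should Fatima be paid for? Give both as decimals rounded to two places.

Tue: 10:14 AM–6:36 PM = 8 h 22 min; less 45 min break → 7 h 37 min
Wed: 11:26 AM–7:42 PM = 8 h 16 min; less 45 min break → 7 h 31 min
Thu: 8:09 AM–7:39 PM = 11 h 30 min; less 45 min break → 10 h 45 min
Fri: 7:22 AM–4:27 PM = 9 h 5 min; less 45 min break → 8 h 20 min
Sat: 10:54 AM–10:31 PM = 11 h 37 min; less 45 min break → 10 h 52 min
Sun: 5:51 AM–2:10 PM = 8 h 19 min; less 45 min break → 7 h 34 min
Total worked: 52 h 39 min = 52.65 h.
Threshold 40 h → overtime 12 h 39 min, regular 40 h 0 min.

Regular 40.00 hours, overtime 12.65 hours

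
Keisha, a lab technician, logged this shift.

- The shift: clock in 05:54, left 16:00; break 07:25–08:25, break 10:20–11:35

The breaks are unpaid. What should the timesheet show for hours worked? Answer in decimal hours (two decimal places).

7.85 hours

The shift: 05:54–16:00 = 10 h 6 min; less 135 min break → 7 h 51 min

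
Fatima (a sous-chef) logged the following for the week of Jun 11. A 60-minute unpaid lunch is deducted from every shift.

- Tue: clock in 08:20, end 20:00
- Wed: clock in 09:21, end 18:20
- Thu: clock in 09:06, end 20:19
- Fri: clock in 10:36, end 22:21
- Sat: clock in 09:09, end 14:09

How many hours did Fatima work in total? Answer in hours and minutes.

Tue: 08:20–20:00 = 11 h 40 min; less 60 min break → 10 h 40 min
Wed: 09:21–18:20 = 8 h 59 min; less 60 min break → 7 h 59 min
Thu: 09:06–20:19 = 11 h 13 min; less 60 min break → 10 h 13 min
Fri: 10:36–22:21 = 11 h 45 min; less 60 min break → 10 h 45 min
Sat: 09:09–14:09 = 5 h 0 min; less 60 min break → 4 h 0 min
Total: 10 h 40 min + 7 h 59 min + 10 h 13 min + 10 h 45 min + 4 h 0 min = 43 h 37 min.

43 h 37 min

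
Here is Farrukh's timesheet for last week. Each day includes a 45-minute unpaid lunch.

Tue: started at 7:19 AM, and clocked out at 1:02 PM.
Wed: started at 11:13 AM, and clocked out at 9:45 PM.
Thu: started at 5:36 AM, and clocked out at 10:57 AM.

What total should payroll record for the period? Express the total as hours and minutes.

Tue: 7:19 AM–1:02 PM = 5 h 43 min; less 45 min break → 4 h 58 min
Wed: 11:13 AM–9:45 PM = 10 h 32 min; less 45 min break → 9 h 47 min
Thu: 5:36 AM–10:57 AM = 5 h 21 min; less 45 min break → 4 h 36 min
Total: 4 h 58 min + 9 h 47 min + 4 h 36 min = 19 h 21 min.

19 h 21 min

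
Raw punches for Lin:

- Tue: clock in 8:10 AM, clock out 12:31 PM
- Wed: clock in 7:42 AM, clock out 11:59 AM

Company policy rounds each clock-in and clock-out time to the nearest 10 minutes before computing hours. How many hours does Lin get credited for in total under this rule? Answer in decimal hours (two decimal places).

Tue: in 8:10 AM→8:10 AM, out 12:31 PM→12:30 PM; 4 h 20 min
Wed: in 7:42 AM→7:40 AM, out 11:59 AM→12:00 PM; 4 h 20 min
Total credited: 8 h 40 min.

8.67 hours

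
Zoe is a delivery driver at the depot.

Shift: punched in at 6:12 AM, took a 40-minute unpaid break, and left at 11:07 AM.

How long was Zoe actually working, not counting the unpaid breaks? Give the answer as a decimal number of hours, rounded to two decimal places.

4.25 hours

Shift: 6:12 AM–11:07 AM = 4 h 55 min; less 40 min break → 4 h 15 min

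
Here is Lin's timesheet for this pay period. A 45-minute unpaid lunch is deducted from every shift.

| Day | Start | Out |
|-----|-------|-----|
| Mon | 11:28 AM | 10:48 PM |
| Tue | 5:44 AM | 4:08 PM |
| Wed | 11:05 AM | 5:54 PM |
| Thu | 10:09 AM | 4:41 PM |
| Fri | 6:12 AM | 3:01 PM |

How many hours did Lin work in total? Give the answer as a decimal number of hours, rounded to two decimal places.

40.15 hours

Mon: 11:28 AM–10:48 PM = 11 h 20 min; less 45 min break → 10 h 35 min
Tue: 5:44 AM–4:08 PM = 10 h 24 min; less 45 min break → 9 h 39 min
Wed: 11:05 AM–5:54 PM = 6 h 49 min; less 45 min break → 6 h 4 min
Thu: 10:09 AM–4:41 PM = 6 h 32 min; less 45 min break → 5 h 47 min
Fri: 6:12 AM–3:01 PM = 8 h 49 min; less 45 min break → 8 h 4 min
Total: 10 h 35 min + 9 h 39 min + 6 h 4 min + 5 h 47 min + 8 h 4 min = 40 h 9 min.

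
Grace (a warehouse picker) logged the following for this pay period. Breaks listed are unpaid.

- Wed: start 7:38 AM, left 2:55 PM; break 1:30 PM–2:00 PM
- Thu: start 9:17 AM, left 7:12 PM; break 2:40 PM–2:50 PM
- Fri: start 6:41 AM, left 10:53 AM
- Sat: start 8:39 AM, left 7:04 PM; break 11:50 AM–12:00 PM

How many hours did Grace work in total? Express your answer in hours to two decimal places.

Wed: 7:38 AM–2:55 PM = 7 h 17 min; less 30 min break → 6 h 47 min
Thu: 9:17 AM–7:12 PM = 9 h 55 min; less 10 min break → 9 h 45 min
Fri: 6:41 AM–10:53 AM = 4 h 12 min
Sat: 8:39 AM–7:04 PM = 10 h 25 min; less 10 min break → 10 h 15 min
Total: 6 h 47 min + 9 h 45 min + 4 h 12 min + 10 h 15 min = 30 h 59 min.

30.98 hours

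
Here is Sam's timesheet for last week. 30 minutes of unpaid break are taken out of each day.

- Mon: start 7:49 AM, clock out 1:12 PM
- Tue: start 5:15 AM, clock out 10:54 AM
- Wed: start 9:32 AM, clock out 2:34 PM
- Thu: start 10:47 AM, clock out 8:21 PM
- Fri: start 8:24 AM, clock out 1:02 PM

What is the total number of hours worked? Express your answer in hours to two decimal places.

27.77 hours

Mon: 7:49 AM–1:12 PM = 5 h 23 min; less 30 min break → 4 h 53 min
Tue: 5:15 AM–10:54 AM = 5 h 39 min; less 30 min break → 5 h 9 min
Wed: 9:32 AM–2:34 PM = 5 h 2 min; less 30 min break → 4 h 32 min
Thu: 10:47 AM–8:21 PM = 9 h 34 min; less 30 min break → 9 h 4 min
Fri: 8:24 AM–1:02 PM = 4 h 38 min; less 30 min break → 4 h 8 min
Total: 4 h 53 min + 5 h 9 min + 4 h 32 min + 9 h 4 min + 4 h 8 min = 27 h 46 min.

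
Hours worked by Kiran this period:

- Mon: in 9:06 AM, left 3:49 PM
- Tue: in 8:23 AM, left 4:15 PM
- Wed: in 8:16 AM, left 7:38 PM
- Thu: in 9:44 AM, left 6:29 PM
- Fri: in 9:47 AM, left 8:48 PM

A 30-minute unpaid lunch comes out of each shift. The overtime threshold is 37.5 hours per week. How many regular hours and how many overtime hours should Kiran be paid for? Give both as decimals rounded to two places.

Regular 37.50 hours, overtime 5.72 hours

Mon: 9:06 AM–3:49 PM = 6 h 43 min; less 30 min break → 6 h 13 min
Tue: 8:23 AM–4:15 PM = 7 h 52 min; less 30 min break → 7 h 22 min
Wed: 8:16 AM–7:38 PM = 11 h 22 min; less 30 min break → 10 h 52 min
Thu: 9:44 AM–6:29 PM = 8 h 45 min; less 30 min break → 8 h 15 min
Fri: 9:47 AM–8:48 PM = 11 h 1 min; less 30 min break → 10 h 31 min
Total worked: 43 h 13 min = 43.22 h.
Threshold 37.5 h → overtime 5 h 43 min, regular 37 h 30 min.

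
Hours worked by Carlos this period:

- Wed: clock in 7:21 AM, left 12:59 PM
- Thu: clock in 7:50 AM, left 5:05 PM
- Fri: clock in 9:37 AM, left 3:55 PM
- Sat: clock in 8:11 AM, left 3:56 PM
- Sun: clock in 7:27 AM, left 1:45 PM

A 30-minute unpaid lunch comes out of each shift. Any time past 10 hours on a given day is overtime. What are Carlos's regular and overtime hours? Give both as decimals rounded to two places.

Regular 32.73 hours, overtime 0.00 hours

Wed: 7:21 AM–12:59 PM = 5 h 38 min; less 30 min break → 5 h 8 min
Thu: 7:50 AM–5:05 PM = 9 h 15 min; less 30 min break → 8 h 45 min
Fri: 9:37 AM–3:55 PM = 6 h 18 min; less 30 min break → 5 h 48 min
Sat: 8:11 AM–3:56 PM = 7 h 45 min; less 30 min break → 7 h 15 min
Sun: 7:27 AM–1:45 PM = 6 h 18 min; less 30 min break → 5 h 48 min
Wed reg 5 h 8 min / OT 0 h 0 min; Thu reg 8 h 45 min / OT 0 h 0 min; Fri reg 5 h 48 min / OT 0 h 0 min; Sat reg 7 h 15 min / OT 0 h 0 min; Sun reg 5 h 48 min / OT 0 h 0 min.
Totals: regular 32 h 44 min, overtime 0 h 0 min.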